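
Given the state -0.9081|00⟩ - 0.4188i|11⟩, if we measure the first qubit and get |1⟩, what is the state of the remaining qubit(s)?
-i|1⟩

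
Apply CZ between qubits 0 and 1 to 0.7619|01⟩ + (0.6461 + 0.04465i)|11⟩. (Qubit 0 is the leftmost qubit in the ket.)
0.7619|01⟩ + (-0.6461 - 0.04465i)|11⟩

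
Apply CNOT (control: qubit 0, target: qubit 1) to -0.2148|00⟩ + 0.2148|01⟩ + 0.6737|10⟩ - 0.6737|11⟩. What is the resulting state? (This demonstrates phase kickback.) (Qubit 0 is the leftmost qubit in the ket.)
-0.2148|00⟩ + 0.2148|01⟩ - 0.6737|10⟩ + 0.6737|11⟩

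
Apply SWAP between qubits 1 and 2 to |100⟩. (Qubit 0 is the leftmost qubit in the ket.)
|100⟩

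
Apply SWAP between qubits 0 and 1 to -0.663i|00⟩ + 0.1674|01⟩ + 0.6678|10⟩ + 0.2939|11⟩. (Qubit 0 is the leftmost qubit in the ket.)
-0.663i|00⟩ + 0.6678|01⟩ + 0.1674|10⟩ + 0.2939|11⟩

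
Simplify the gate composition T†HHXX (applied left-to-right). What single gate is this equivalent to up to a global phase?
T†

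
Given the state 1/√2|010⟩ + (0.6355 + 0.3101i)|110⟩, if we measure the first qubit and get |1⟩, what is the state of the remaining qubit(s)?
(0.8987 + 0.4385i)|10⟩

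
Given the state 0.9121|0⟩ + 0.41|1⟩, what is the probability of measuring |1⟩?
0.1681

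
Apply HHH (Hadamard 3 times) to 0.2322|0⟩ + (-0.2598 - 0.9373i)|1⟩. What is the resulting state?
(-0.01952 - 0.6628i)|0⟩ + (0.3479 + 0.6628i)|1⟩

H² = I, so H^3 = H: a single Hadamard. With (a, b) = (0.2322, (-0.2598 - 0.9373i)), H gives ((a + b)/√2, (a − b)/√2) = ((-0.01952 - 0.6628i), (0.3479 + 0.6628i)).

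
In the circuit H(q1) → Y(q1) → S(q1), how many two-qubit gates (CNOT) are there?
0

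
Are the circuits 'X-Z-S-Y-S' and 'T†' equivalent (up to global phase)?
No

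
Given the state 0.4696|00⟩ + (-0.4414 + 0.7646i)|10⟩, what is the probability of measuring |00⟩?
0.2205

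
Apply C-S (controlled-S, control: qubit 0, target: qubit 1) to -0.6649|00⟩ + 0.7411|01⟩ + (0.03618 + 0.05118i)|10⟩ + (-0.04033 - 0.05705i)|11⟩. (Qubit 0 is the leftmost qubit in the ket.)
-0.6649|00⟩ + 0.7411|01⟩ + (0.03618 + 0.05118i)|10⟩ + (0.05705 - 0.04033i)|11⟩

C-S leaves the control-|0⟩ kets |00⟩, |01⟩ unchanged and applies S to qubit 1 on the control-|1⟩ pair (|10⟩, |11⟩).
S = [[1, 0], [0, i]].
With a = amp(|10⟩) = (0.03618 + 0.05118i) and b = amp(|11⟩) = (-0.04033 - 0.05705i):
new amp(|10⟩) = (1)·a = (0.03618 + 0.05118i)
new amp(|11⟩) = (i)·b = (0.05705 - 0.04033i)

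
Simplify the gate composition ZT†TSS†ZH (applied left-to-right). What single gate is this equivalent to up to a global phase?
H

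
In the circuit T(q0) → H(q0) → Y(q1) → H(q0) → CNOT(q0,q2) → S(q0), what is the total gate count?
6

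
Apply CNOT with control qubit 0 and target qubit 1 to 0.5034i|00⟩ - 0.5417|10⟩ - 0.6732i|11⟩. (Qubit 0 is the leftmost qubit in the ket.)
0.5034i|00⟩ - 0.6732i|10⟩ - 0.5417|11⟩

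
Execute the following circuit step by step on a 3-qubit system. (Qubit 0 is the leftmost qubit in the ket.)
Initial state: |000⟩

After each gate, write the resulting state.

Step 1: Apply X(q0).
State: |100⟩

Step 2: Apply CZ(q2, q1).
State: |100⟩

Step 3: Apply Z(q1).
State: |100⟩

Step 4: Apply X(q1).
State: |110⟩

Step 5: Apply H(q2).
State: 1/√2|110⟩ + 1/√2|111⟩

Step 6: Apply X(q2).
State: 1/√2|110⟩ + 1/√2|111⟩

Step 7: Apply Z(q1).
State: -1/√2|110⟩ - 1/√2|111⟩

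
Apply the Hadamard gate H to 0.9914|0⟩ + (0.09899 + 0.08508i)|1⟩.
(0.771 + 0.06016i)|0⟩ + (0.631 - 0.06016i)|1⟩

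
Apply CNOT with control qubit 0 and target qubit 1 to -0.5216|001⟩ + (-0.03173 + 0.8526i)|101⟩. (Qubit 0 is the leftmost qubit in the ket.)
-0.5216|001⟩ + (-0.03173 + 0.8526i)|111⟩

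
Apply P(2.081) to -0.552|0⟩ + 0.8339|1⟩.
-0.552|0⟩ + (-0.4072 + 0.7277i)|1⟩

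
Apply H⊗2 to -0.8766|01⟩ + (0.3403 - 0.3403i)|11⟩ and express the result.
(-0.2682 - 0.1702i)|00⟩ + (0.2682 + 0.1702i)|01⟩ + (-0.6085 + 0.1702i)|10⟩ + (0.6085 - 0.1702i)|11⟩

H⊗2 gives amp(|y⟩) = (1/2) Σ_x (−1)^(x·y) amp(|x⟩), where x·y is the number of positions in which both x and y have a 1.
|00⟩: (-0.8766 + (0.3403 - 0.3403i))/2 = (-0.2682 - 0.1702i)
|01⟩: (0.8766 - (0.3403 - 0.3403i))/2 = (0.2682 + 0.1702i)
|10⟩: (-0.8766 - (0.3403 - 0.3403i))/2 = (-0.6085 + 0.1702i)
|11⟩: (0.8766 + (0.3403 - 0.3403i))/2 = (0.6085 - 0.1702i)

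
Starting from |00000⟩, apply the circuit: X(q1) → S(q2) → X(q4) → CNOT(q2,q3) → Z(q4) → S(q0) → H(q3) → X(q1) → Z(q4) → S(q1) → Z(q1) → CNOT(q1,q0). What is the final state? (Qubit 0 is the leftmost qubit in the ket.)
1/√2|00001⟩ + 1/√2|00011⟩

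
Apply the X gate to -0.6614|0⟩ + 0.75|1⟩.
0.75|0⟩ - 0.6614|1⟩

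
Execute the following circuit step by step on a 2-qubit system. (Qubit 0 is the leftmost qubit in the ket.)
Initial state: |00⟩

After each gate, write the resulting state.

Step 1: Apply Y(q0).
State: i|10⟩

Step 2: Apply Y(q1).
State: -|11⟩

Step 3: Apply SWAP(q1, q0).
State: -|11⟩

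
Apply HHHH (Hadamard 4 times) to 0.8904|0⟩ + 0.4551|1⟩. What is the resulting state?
0.8904|0⟩ + 0.4551|1⟩

H² = I, so an even number of Hadamards cancels: H^4 = I and the state is unchanged.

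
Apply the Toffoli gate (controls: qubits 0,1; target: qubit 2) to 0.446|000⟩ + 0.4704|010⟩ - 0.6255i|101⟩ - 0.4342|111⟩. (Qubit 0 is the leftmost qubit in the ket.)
0.446|000⟩ + 0.4704|010⟩ - 0.6255i|101⟩ - 0.4342|110⟩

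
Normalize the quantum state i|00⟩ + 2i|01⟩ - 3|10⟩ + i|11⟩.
0.2582i|00⟩ + 0.5164i|01⟩ - 0.7746|10⟩ + 0.2582i|11⟩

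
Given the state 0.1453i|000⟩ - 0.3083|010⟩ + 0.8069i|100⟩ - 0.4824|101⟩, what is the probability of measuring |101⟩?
0.2327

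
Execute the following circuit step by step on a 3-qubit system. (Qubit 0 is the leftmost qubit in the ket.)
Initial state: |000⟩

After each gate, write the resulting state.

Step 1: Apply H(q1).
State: 1/√2|000⟩ + 1/√2|010⟩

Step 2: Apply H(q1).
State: |000⟩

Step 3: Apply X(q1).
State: |010⟩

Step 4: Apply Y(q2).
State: i|011⟩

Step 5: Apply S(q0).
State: i|011⟩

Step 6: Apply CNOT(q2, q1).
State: i|001⟩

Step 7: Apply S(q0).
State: i|001⟩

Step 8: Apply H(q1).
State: (1/√2)i|001⟩ + (1/√2)i|011⟩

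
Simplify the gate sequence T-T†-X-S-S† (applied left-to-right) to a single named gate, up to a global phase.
X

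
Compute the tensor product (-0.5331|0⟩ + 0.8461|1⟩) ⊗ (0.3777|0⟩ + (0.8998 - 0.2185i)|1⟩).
-0.2014|00⟩ + (-0.4797 + 0.1165i)|01⟩ + 0.3196|10⟩ + (0.7613 - 0.1849i)|11⟩

amp(|b₁b₂…⟩) = product of the factor amplitudes for bits b₁, b₂, …; only kets whose every factor amplitude is nonzero survive.
|00⟩: (-0.5331)(0.3777) = -0.2014
|01⟩: (-0.5331)(0.8998 - 0.2185i) = (-0.4797 + 0.1165i)
|10⟩: (0.8461)(0.3777) = 0.3196
|11⟩: (0.8461)(0.8998 - 0.2185i) = (0.7613 - 0.1849i)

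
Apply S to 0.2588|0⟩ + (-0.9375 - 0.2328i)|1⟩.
0.2588|0⟩ + (0.2328 - 0.9375i)|1⟩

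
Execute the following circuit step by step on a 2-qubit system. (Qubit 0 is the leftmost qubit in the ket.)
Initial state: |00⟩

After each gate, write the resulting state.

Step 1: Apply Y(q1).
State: i|01⟩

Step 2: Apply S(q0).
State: i|01⟩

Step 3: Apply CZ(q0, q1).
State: i|01⟩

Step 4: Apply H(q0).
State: (1/√2)i|01⟩ + (1/√2)i|11⟩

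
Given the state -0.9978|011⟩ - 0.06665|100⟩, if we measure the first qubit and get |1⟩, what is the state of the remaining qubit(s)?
-|00⟩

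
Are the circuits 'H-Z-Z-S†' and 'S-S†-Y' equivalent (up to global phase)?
No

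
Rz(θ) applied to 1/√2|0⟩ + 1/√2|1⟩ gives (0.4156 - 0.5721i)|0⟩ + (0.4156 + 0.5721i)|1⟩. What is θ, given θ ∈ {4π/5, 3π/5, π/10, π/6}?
3π/5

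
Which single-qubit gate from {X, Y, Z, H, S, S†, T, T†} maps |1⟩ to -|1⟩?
Z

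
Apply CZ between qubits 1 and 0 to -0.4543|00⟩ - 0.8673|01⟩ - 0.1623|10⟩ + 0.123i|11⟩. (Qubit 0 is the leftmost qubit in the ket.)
-0.4543|00⟩ - 0.8673|01⟩ - 0.1623|10⟩ - 0.123i|11⟩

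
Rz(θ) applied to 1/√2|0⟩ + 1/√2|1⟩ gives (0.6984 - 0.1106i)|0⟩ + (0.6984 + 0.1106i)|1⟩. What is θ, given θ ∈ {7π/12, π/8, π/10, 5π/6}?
π/10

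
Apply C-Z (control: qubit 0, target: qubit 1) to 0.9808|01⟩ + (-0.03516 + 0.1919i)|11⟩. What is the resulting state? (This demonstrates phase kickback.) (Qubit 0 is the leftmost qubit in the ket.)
0.9808|01⟩ + (0.03516 - 0.1919i)|11⟩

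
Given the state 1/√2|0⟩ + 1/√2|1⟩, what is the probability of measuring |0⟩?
1/2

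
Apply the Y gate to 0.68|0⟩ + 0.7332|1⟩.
-0.7332i|0⟩ + 0.68i|1⟩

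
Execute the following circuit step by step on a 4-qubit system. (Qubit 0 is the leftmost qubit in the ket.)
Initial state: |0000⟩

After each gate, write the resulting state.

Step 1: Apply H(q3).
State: 1/√2|0000⟩ + 1/√2|0001⟩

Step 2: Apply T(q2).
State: 1/√2|0000⟩ + 1/√2|0001⟩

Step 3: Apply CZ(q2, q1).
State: 1/√2|0000⟩ + 1/√2|0001⟩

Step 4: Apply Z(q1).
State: 1/√2|0000⟩ + 1/√2|0001⟩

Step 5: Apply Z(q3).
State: 1/√2|0000⟩ - 1/√2|0001⟩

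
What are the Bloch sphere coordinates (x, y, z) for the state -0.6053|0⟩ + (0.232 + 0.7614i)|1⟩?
(-0.2809, -0.9218, -0.2672)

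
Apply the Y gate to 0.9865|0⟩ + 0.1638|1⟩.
-0.1638i|0⟩ + 0.9865i|1⟩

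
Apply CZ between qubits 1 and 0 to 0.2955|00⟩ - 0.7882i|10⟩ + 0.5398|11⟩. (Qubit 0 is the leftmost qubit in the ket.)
0.2955|00⟩ - 0.7882i|10⟩ - 0.5398|11⟩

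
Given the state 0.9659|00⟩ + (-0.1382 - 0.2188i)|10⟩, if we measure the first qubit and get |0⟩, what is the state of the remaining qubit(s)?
|0⟩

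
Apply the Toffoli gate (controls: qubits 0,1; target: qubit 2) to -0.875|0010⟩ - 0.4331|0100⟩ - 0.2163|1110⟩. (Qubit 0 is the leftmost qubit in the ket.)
-0.875|0010⟩ - 0.4331|0100⟩ - 0.2163|1100⟩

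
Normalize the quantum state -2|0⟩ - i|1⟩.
-0.8944|0⟩ - (1/√5)i|1⟩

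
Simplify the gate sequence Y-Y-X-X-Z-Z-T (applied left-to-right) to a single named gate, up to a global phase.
T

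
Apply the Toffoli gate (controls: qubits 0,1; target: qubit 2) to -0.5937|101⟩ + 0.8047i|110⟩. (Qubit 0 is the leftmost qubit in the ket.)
-0.5937|101⟩ + 0.8047i|111⟩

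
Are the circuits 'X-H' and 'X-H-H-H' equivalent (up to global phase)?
Yes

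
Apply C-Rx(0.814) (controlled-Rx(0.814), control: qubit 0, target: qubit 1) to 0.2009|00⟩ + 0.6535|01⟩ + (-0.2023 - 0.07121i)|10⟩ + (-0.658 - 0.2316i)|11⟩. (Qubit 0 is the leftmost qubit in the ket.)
0.2009|00⟩ + 0.6535|01⟩ + (-0.2775 + 0.1951i)|10⟩ + (-0.6324 - 0.1326i)|11⟩

C-Rx(0.814) leaves the control-|0⟩ kets |00⟩, |01⟩ unchanged and applies Rx(0.814) to qubit 1 on the control-|1⟩ pair (|10⟩, |11⟩).
Rx(0.814) = [[cos(θ/2), −i·sin(θ/2)], [−i·sin(θ/2), cos(θ/2)]]; θ = 0.814, cos(θ/2) ≈ 0.918313, sin(θ/2) ≈ 0.395856.
With a = amp(|10⟩) = (-0.2023 - 0.07121i) and b = amp(|11⟩) = (-0.658 - 0.2316i):
new amp(|10⟩) = (0.918313)·a + (-0.395856i)·b = (-0.2775 + 0.1951i)
new amp(|11⟩) = (-0.395856i)·a + (0.918313)·b = (-0.6324 - 0.1326i)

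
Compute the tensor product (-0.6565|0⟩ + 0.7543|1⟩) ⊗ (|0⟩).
-0.6565|00⟩ + 0.7543|10⟩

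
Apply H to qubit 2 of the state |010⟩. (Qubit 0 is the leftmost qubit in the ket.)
1/√2|010⟩ + 1/√2|011⟩

H on qubit 2 mixes each pair of kets that differ only in qubit 2: amplitudes (a, b) of (|…0…⟩, |…1…⟩) become ((a + b)/√2, (a − b)/√2). Kets absent from the input have amplitude 0.
(|010⟩, |011⟩): (a, b) = (1, 0) → (1/√2, 1/√2)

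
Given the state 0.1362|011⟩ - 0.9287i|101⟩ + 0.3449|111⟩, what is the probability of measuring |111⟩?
0.119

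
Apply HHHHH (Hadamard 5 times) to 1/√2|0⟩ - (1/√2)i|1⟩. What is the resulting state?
(1/2 - (1/2)i)|0⟩ + (1/2 + (1/2)i)|1⟩

H² = I, so H^5 = H: a single Hadamard. With (a, b) = (1/√2, -(1/√2)i), H gives ((a + b)/√2, (a − b)/√2) = ((1/2 - (1/2)i), (1/2 + (1/2)i)).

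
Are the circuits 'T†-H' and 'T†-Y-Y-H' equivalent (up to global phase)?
Yes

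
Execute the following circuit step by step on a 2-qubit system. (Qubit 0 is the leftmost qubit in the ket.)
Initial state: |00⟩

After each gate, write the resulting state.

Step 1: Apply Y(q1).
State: i|01⟩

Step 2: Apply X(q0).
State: i|11⟩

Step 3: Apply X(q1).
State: i|10⟩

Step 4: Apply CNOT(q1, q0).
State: i|10⟩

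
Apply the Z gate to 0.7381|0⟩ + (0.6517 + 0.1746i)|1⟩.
0.7381|0⟩ + (-0.6517 - 0.1746i)|1⟩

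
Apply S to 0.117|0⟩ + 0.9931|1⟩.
0.117|0⟩ + 0.9931i|1⟩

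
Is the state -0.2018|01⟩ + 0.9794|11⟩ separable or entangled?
Separable

Writing the state as a|00⟩ + b|01⟩ + c|10⟩ + d|11⟩, it is a product state iff ad − bc = 0.
Here (a, b, c, d) = (0, -0.2018, 0, 0.9794): ad − bc = (0)(0.9794) − (-0.2018)(0) = 0, so the state is separable.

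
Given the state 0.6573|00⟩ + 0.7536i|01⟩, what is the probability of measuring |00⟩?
0.432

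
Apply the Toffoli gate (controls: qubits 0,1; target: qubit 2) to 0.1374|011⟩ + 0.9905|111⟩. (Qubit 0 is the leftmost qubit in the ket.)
0.1374|011⟩ + 0.9905|110⟩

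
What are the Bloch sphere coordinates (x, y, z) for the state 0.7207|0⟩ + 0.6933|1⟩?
(0.9993, 0, 0.03874)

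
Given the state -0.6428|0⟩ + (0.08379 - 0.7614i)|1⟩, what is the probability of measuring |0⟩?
0.4132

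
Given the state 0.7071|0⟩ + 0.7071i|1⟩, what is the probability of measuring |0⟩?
0.5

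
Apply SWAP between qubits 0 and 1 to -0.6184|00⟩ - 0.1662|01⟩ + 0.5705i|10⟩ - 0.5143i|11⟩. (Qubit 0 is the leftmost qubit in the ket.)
-0.6184|00⟩ + 0.5705i|01⟩ - 0.1662|10⟩ - 0.5143i|11⟩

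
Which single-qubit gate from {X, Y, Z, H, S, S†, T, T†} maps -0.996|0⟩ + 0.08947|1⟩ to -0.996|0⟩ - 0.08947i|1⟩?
S†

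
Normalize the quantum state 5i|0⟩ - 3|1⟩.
0.8575i|0⟩ - 0.5145|1⟩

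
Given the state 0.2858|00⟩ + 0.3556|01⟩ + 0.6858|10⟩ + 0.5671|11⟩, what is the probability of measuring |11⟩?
0.3216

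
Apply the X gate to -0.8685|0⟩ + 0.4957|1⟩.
0.4957|0⟩ - 0.8685|1⟩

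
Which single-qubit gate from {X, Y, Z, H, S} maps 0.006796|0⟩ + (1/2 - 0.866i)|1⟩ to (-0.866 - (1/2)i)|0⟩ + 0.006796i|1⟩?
Y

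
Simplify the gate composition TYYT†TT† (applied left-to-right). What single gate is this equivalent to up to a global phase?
I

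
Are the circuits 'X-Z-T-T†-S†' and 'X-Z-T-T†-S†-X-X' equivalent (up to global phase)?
Yes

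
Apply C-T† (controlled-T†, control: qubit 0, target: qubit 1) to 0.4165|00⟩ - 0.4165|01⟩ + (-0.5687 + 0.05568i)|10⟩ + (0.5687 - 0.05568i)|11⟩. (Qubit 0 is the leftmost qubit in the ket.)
0.4165|00⟩ - 0.4165|01⟩ + (-0.5687 + 0.05568i)|10⟩ + (0.3628 - 0.4415i)|11⟩

C-T† leaves the control-|0⟩ kets |00⟩, |01⟩ unchanged and applies T† to qubit 1 on the control-|1⟩ pair (|10⟩, |11⟩).
T† = [[1, 0], [0, (1/√2 - (1/√2)i)]].
With a = amp(|10⟩) = (-0.5687 + 0.05568i) and b = amp(|11⟩) = (0.5687 - 0.05568i):
new amp(|10⟩) = (1)·a = (-0.5687 + 0.05568i)
new amp(|11⟩) = (1/√2 - (1/√2)i)·b = (0.3628 - 0.4415i)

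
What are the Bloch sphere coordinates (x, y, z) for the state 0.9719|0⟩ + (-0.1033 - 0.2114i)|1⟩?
(-0.2008, -0.4109, 0.8892)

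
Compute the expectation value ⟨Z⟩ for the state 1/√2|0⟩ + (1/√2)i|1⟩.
0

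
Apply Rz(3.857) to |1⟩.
(-0.3501 + 0.9367i)|1⟩

Rz(3.857) = [[e^(−iθ/2), 0], [0, e^(iθ/2)]] with e^(±iθ/2) = cos(θ/2) ± i·sin(θ/2); θ = 3.857, cos(θ/2) ≈ -0.350124, sin(θ/2) ≈ 0.936703.
With a = amp(|0⟩) = 0 and b = amp(|1⟩) = 1:
new amp(|0⟩) = (-0.350124 - 0.936703i)·a = 0
new amp(|1⟩) = (-0.350124 + 0.936703i)·b = (-0.3501 + 0.9367i)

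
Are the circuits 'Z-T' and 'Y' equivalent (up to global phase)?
No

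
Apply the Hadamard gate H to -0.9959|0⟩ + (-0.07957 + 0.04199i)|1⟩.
(-0.7605 + 0.02969i)|0⟩ + (-0.6479 - 0.02969i)|1⟩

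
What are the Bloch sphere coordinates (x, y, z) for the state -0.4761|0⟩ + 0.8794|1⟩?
(-0.8374, 0, -0.5467)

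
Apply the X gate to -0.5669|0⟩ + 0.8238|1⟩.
0.8238|0⟩ - 0.5669|1⟩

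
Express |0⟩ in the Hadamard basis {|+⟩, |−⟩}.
1/√2|+⟩ + 1/√2|−⟩

With |ψ⟩ = α|0⟩ + β|1⟩, the Hadamard-basis coefficients are ⟨+|ψ⟩ = (α + β)/√2 and ⟨−|ψ⟩ = (α − β)/√2.
Here α = 1, β = 0: (α + β)/√2 = 1/√2, (α − β)/√2 = 1/√2.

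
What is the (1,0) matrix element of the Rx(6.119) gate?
-0.082i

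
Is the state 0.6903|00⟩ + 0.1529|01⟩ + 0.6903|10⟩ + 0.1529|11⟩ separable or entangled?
Separable

Writing the state as a|00⟩ + b|01⟩ + c|10⟩ + d|11⟩, it is a product state iff ad − bc = 0.
Here (a, b, c, d) = (0.6903, 0.1529, 0.6903, 0.1529): ad − bc = (0.6903)(0.1529) − (0.1529)(0.6903) = 0, so the state is separable.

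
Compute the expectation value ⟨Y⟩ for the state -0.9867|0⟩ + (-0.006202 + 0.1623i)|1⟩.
-0.3203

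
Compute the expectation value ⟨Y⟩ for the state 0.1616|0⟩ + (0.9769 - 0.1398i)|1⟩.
-0.04518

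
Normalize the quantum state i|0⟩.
i|0⟩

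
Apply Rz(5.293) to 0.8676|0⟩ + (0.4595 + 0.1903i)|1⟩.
(-0.7634 - 0.4122i)|0⟩ + (-0.4947 + 0.05086i)|1⟩

Rz(5.293) = [[e^(−iθ/2), 0], [0, e^(iθ/2)]] with e^(±iθ/2) = cos(θ/2) ± i·sin(θ/2); θ = 5.293, cos(θ/2) ≈ -0.879925, sin(θ/2) ≈ 0.475113.
With a = amp(|0⟩) = 0.8676 and b = amp(|1⟩) = (0.4595 + 0.1903i):
new amp(|0⟩) = (-0.879925 - 0.475113i)·a = (-0.7634 - 0.4122i)
new amp(|1⟩) = (-0.879925 + 0.475113i)·b = (-0.4947 + 0.05086i)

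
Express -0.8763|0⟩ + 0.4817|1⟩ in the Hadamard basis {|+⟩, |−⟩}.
-0.279|+⟩ - 0.9603|−⟩

With |ψ⟩ = α|0⟩ + β|1⟩, the Hadamard-basis coefficients are ⟨+|ψ⟩ = (α + β)/√2 and ⟨−|ψ⟩ = (α − β)/√2.
Here α = -0.8763, β = 0.4817: (α + β)/√2 = -0.279, (α − β)/√2 = -0.9603.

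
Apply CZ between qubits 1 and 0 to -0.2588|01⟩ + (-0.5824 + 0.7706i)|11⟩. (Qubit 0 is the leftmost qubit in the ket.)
-0.2588|01⟩ + (0.5824 - 0.7706i)|11⟩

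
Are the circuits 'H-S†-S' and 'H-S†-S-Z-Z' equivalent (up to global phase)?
Yes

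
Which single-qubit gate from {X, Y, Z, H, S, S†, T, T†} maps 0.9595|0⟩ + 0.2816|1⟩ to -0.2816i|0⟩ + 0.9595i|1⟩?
Y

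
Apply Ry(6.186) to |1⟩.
-0.04857|0⟩ - 0.9988|1⟩

Ry(6.186) = [[cos(θ/2), −sin(θ/2)], [sin(θ/2), cos(θ/2)]]; θ = 6.186, cos(θ/2) ≈ -0.99882, sin(θ/2) ≈ 0.0485735.
With a = amp(|0⟩) = 0 and b = amp(|1⟩) = 1:
new amp(|0⟩) = (-0.99882)·a + (-0.0485735)·b = -0.04857
new amp(|1⟩) = (0.0485735)·a + (-0.99882)·b = -0.9988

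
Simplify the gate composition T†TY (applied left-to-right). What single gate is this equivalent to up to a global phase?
Y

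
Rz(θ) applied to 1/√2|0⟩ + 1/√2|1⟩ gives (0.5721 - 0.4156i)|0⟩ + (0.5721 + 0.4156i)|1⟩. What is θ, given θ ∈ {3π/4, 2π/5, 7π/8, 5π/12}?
2π/5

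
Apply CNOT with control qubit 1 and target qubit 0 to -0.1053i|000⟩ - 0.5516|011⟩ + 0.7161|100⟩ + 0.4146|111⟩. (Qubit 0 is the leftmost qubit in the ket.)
-0.1053i|000⟩ + 0.4146|011⟩ + 0.7161|100⟩ - 0.5516|111⟩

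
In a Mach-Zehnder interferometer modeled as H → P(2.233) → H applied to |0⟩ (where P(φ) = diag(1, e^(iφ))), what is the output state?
(0.1926 + 0.3943i)|0⟩ + (0.8074 - 0.3943i)|1⟩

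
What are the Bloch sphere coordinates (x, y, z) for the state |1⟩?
(0, 0, -1)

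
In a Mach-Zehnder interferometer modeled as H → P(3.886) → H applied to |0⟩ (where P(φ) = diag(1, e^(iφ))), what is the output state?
(0.1323 - 0.3388i)|0⟩ + (0.8677 + 0.3388i)|1⟩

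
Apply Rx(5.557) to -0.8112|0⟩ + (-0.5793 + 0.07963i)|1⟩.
(0.7866 + 0.2057i)|0⟩ + (0.5415 + 0.2137i)|1⟩

Rx(5.557) = [[cos(θ/2), −i·sin(θ/2)], [−i·sin(θ/2), cos(θ/2)]]; θ = 5.557, cos(θ/2) ≈ -0.934803, sin(θ/2) ≈ 0.355167.
With a = amp(|0⟩) = -0.8112 and b = amp(|1⟩) = (-0.5793 + 0.07963i):
new amp(|0⟩) = (-0.934803)·a + (-0.355167i)·b = (0.7866 + 0.2057i)
new amp(|1⟩) = (-0.355167i)·a + (-0.934803)·b = (0.5415 + 0.2137i)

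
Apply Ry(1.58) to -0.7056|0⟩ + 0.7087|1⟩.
-|0⟩ - 0.00241|1⟩

Ry(1.58) = [[cos(θ/2), −sin(θ/2)], [sin(θ/2), cos(θ/2)]]; θ = 1.58, cos(θ/2) ≈ 0.703845, sin(θ/2) ≈ 0.710353.
With a = amp(|0⟩) = -0.7056 and b = amp(|1⟩) = 0.7087:
new amp(|0⟩) = (0.703845)·a + (-0.710353)·b = -1
new amp(|1⟩) = (0.710353)·a + (0.703845)·b = -0.00241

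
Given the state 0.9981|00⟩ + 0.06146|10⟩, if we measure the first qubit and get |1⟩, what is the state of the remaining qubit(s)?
|0⟩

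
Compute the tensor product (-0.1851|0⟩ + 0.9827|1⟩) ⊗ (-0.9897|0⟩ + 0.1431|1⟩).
0.1832|00⟩ - 0.02649|01⟩ - 0.9726|10⟩ + 0.1406|11⟩

amp(|b₁b₂…⟩) = product of the factor amplitudes for bits b₁, b₂, …; only kets whose every factor amplitude is nonzero survive.
|00⟩: (-0.1851)(-0.9897) = 0.1832
|01⟩: (-0.1851)(0.1431) = -0.02649
|10⟩: (0.9827)(-0.9897) = -0.9726
|11⟩: (0.9827)(0.1431) = 0.1406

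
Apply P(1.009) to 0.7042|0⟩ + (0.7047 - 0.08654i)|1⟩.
0.7042|0⟩ + (0.4486 + 0.5503i)|1⟩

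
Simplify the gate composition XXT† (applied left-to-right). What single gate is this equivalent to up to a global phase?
T†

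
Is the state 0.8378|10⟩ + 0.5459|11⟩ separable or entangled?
Separable

Writing the state as a|00⟩ + b|01⟩ + c|10⟩ + d|11⟩, it is a product state iff ad − bc = 0.
Here (a, b, c, d) = (0, 0, 0.8378, 0.5459): ad − bc = (0)(0.5459) − (0)(0.8378) = 0, so the state is separable.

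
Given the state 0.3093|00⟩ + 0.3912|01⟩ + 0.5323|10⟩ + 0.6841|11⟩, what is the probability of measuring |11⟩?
0.468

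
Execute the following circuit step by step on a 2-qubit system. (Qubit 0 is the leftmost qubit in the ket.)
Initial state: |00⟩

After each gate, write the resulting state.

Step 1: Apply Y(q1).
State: i|01⟩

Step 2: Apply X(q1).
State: i|00⟩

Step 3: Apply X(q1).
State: i|01⟩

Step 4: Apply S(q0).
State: i|01⟩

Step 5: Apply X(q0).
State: i|11⟩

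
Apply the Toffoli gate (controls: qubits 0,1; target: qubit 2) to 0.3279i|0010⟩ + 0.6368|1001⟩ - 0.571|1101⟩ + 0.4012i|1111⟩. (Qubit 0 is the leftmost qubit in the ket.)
0.3279i|0010⟩ + 0.6368|1001⟩ + 0.4012i|1101⟩ - 0.571|1111⟩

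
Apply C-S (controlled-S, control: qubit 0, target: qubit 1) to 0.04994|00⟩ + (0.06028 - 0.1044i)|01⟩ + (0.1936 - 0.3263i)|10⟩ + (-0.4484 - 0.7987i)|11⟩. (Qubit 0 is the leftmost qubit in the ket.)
0.04994|00⟩ + (0.06028 - 0.1044i)|01⟩ + (0.1936 - 0.3263i)|10⟩ + (0.7987 - 0.4484i)|11⟩

C-S leaves the control-|0⟩ kets |00⟩, |01⟩ unchanged and applies S to qubit 1 on the control-|1⟩ pair (|10⟩, |11⟩).
S = [[1, 0], [0, i]].
With a = amp(|10⟩) = (0.1936 - 0.3263i) and b = amp(|11⟩) = (-0.4484 - 0.7987i):
new amp(|10⟩) = (1)·a = (0.1936 - 0.3263i)
new amp(|11⟩) = (i)·b = (0.7987 - 0.4484i)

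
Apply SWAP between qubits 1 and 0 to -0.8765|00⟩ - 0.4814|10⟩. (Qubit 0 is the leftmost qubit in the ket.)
-0.8765|00⟩ - 0.4814|01⟩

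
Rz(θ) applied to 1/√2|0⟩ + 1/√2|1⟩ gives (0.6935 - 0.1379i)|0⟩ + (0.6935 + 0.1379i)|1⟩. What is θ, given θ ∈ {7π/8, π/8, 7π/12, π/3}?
π/8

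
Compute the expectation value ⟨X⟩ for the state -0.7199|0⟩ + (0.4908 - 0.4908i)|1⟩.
-0.7067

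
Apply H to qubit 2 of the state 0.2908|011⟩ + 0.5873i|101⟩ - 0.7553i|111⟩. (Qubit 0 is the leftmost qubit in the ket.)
0.2056|010⟩ - 0.2056|011⟩ + 0.4153i|100⟩ - 0.4153i|101⟩ - 0.5341i|110⟩ + 0.5341i|111⟩

H on qubit 2 mixes each pair of kets that differ only in qubit 2: amplitudes (a, b) of (|…0…⟩, |…1…⟩) become ((a + b)/√2, (a − b)/√2). Kets absent from the input have amplitude 0.
(|010⟩, |011⟩): (a, b) = (0, 0.2908) → (0.2056, -0.2056)
(|100⟩, |101⟩): (a, b) = (0, 0.5873i) → (0.4153i, -0.4153i)
(|110⟩, |111⟩): (a, b) = (0, -0.7553i) → (-0.5341i, 0.5341i)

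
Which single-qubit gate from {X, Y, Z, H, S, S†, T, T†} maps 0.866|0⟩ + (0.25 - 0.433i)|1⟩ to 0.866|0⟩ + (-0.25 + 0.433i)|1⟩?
Z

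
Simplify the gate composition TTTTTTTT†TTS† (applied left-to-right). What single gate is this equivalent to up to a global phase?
S†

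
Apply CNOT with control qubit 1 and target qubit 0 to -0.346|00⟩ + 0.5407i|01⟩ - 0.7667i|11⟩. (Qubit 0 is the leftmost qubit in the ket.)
-0.346|00⟩ - 0.7667i|01⟩ + 0.5407i|11⟩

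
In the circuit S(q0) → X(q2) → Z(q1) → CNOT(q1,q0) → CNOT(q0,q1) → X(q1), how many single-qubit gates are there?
4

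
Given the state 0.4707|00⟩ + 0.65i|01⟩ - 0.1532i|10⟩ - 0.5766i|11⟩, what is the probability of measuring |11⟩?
0.3325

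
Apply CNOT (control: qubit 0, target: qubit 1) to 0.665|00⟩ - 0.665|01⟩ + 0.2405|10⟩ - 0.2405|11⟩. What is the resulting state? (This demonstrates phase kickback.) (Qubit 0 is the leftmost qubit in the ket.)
0.665|00⟩ - 0.665|01⟩ - 0.2405|10⟩ + 0.2405|11⟩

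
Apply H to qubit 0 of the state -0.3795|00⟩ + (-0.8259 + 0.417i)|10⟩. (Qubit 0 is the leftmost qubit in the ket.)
(-0.8523 + 0.2949i)|00⟩ + (0.3157 - 0.2949i)|10⟩

H on qubit 0 mixes each pair of kets that differ only in qubit 0: amplitudes (a, b) of (|…0…⟩, |…1…⟩) become ((a + b)/√2, (a − b)/√2). Kets absent from the input have amplitude 0.
(|00⟩, |10⟩): (a, b) = (-0.3795, (-0.8259 + 0.417i)) → ((-0.8523 + 0.2949i), (0.3157 - 0.2949i))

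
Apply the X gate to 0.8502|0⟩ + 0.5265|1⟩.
0.5265|0⟩ + 0.8502|1⟩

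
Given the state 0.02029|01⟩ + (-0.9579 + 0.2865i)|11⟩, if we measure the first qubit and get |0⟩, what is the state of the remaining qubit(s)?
|1⟩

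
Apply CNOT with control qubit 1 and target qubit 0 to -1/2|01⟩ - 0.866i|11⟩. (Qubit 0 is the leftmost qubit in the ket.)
-0.866i|01⟩ - 1/2|11⟩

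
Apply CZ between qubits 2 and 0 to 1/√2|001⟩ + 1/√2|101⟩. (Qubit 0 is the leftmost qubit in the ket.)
1/√2|001⟩ - 1/√2|101⟩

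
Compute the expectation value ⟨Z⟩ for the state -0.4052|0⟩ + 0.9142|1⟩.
-0.6716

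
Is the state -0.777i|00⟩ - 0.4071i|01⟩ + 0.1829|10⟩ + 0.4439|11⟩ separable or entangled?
Entangled

Writing the state as a|00⟩ + b|01⟩ + c|10⟩ + d|11⟩, it is a product state iff ad − bc = 0.
Here (a, b, c, d) = (-0.777i, -0.4071i, 0.1829, 0.4439): ad − bc = (-0.777i)(0.4439) − (-0.4071i)(0.1829) = -0.2705i ≠ 0, so the state is entangled.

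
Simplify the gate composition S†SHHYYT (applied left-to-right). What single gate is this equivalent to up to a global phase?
T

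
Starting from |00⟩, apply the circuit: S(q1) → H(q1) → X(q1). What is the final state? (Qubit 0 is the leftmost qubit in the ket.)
1/√2|00⟩ + 1/√2|01⟩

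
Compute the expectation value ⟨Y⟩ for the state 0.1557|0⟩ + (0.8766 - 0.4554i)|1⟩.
-0.1418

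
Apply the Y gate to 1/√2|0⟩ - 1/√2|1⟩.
(1/√2)i|0⟩ + (1/√2)i|1⟩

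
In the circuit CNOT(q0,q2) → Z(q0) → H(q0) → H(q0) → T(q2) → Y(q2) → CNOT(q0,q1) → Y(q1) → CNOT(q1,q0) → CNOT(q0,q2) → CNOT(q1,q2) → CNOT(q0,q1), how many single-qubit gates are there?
6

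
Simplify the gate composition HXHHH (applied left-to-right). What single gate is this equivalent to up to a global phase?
Z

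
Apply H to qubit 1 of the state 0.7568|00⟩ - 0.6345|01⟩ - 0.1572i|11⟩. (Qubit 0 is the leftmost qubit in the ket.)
0.08648|00⟩ + 0.9838|01⟩ - 0.1112i|10⟩ + 0.1112i|11⟩

H on qubit 1 mixes each pair of kets that differ only in qubit 1: amplitudes (a, b) of (|…0…⟩, |…1…⟩) become ((a + b)/√2, (a − b)/√2). Kets absent from the input have amplitude 0.
(|00⟩, |01⟩): (a, b) = (0.7568, -0.6345) → (0.08648, 0.9838)
(|10⟩, |11⟩): (a, b) = (0, -0.1572i) → (-0.1112i, 0.1112i)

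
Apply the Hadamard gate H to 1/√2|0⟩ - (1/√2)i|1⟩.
(1/2 - (1/2)i)|0⟩ + (1/2 + (1/2)i)|1⟩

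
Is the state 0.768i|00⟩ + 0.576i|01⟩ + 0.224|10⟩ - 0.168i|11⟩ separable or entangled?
Entangled

Writing the state as a|00⟩ + b|01⟩ + c|10⟩ + d|11⟩, it is a product state iff ad − bc = 0.
Here (a, b, c, d) = (0.768i, 0.576i, 0.224, -0.168i): ad − bc = (0.768i)(-0.168i) − (0.576i)(0.224) = (0.129 - 0.129i) ≠ 0, so the state is entangled.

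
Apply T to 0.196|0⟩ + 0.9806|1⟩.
0.196|0⟩ + (0.6934 + 0.6934i)|1⟩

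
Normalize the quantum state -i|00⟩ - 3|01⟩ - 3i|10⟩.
-0.2294i|00⟩ - 0.6882|01⟩ - 0.6882i|10⟩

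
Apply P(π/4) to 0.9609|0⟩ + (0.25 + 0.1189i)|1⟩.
0.9609|0⟩ + (0.0927 + 0.2609i)|1⟩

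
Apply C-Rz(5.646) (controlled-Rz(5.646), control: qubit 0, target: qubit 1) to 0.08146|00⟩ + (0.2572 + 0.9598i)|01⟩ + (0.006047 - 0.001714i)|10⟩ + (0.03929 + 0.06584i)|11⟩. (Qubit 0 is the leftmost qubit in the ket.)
0.08146|00⟩ + (0.2572 + 0.9598i)|01⟩ + (-0.00628 - 0.0002664i)|10⟩ + (-0.05794 - 0.05022i)|11⟩

C-Rz(5.646) leaves the control-|0⟩ kets |00⟩, |01⟩ unchanged and applies Rz(5.646) to qubit 1 on the control-|1⟩ pair (|10⟩, |11⟩).
Rz(5.646) = [[e^(−iθ/2), 0], [0, e^(iθ/2)]] with e^(±iθ/2) = cos(θ/2) ± i·sin(θ/2); θ = 5.646, cos(θ/2) ≈ -0.949677, sin(θ/2) ≈ 0.31323.
With a = amp(|10⟩) = (0.006047 - 0.001714i) and b = amp(|11⟩) = (0.03929 + 0.06584i):
new amp(|10⟩) = (-0.949677 - 0.31323i)·a = (-0.00628 - 0.0002664i)
new amp(|11⟩) = (-0.949677 + 0.31323i)·b = (-0.05794 - 0.05022i)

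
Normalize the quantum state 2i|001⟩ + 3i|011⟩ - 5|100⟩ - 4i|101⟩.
0.2722i|001⟩ + (1/√6)i|011⟩ - 0.6804|100⟩ - 0.5443i|101⟩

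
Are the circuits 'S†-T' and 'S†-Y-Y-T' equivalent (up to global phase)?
Yes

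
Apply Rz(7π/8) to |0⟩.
(0.1951 - 0.9808i)|0⟩

Rz(7π/8) = [[e^(−iθ/2), 0], [0, e^(iθ/2)]] with e^(±iθ/2) = cos(θ/2) ± i·sin(θ/2); θ = 7π/8, cos(θ/2) ≈ 0.19509, sin(θ/2) ≈ 0.980785.
With a = amp(|0⟩) = 1 and b = amp(|1⟩) = 0:
new amp(|0⟩) = (0.19509 - 0.980785i)·a = (0.1951 - 0.9808i)
new amp(|1⟩) = (0.19509 + 0.980785i)·b = 0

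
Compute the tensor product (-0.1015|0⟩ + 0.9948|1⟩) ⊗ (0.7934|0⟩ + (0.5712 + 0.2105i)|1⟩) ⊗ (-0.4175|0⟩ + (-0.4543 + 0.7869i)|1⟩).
0.03362|000⟩ + (0.03658 - 0.06337i)|001⟩ + (0.02421 + 0.00892i)|010⟩ + (0.04315 - 0.03592i)|011⟩ - 0.3295|100⟩ + (-0.3586 + 0.6211i)|101⟩ + (-0.2372 - 0.08743i)|110⟩ + (-0.4229 + 0.352i)|111⟩

amp(|b₁b₂…⟩) = product of the factor amplitudes for bits b₁, b₂, …; only kets whose every factor amplitude is nonzero survive.
|000⟩: (-0.1015)(0.7934)(-0.4175) = 0.03362
|001⟩: (-0.1015)(0.7934)(-0.4543 + 0.7869i) = (0.03658 - 0.06337i)
|010⟩: (-0.1015)(0.5712 + 0.2105i)(-0.4175) = (0.02421 + 0.00892i)
|011⟩: (-0.1015)(0.5712 + 0.2105i)(-0.4543 + 0.7869i) = (0.04315 - 0.03592i)
|100⟩: (0.9948)(0.7934)(-0.4175) = -0.3295
|101⟩: (0.9948)(0.7934)(-0.4543 + 0.7869i) = (-0.3586 + 0.6211i)
|110⟩: (0.9948)(0.5712 + 0.2105i)(-0.4175) = (-0.2372 - 0.08743i)
|111⟩: (0.9948)(0.5712 + 0.2105i)(-0.4543 + 0.7869i) = (-0.4229 + 0.352i)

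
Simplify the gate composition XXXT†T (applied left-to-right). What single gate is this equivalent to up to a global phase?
X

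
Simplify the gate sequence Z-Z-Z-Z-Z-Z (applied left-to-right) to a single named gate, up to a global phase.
I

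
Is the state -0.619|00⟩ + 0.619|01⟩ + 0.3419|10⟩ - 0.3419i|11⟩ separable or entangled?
Entangled

Writing the state as a|00⟩ + b|01⟩ + c|10⟩ + d|11⟩, it is a product state iff ad − bc = 0.
Here (a, b, c, d) = (-0.619, 0.619, 0.3419, -0.3419i): ad − bc = (-0.619)(-0.3419i) − (0.619)(0.3419) = (-0.2116 + 0.2116i) ≠ 0, so the state is entangled.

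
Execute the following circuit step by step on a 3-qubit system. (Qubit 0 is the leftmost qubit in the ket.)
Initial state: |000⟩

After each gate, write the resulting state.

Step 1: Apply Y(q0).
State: i|100⟩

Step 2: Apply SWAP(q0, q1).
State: i|010⟩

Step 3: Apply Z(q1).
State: -i|010⟩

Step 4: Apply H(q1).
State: -(1/√2)i|000⟩ + (1/√2)i|010⟩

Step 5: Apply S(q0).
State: -(1/√2)i|000⟩ + (1/√2)i|010⟩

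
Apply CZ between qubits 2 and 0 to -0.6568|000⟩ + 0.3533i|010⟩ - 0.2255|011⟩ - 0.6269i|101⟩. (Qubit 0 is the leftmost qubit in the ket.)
-0.6568|000⟩ + 0.3533i|010⟩ - 0.2255|011⟩ + 0.6269i|101⟩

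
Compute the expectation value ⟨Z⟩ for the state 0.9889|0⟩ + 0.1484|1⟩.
0.9559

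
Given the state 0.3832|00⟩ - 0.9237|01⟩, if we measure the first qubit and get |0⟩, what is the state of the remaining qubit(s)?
0.3832|0⟩ - 0.9237|1⟩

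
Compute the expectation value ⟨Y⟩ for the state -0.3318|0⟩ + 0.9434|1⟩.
0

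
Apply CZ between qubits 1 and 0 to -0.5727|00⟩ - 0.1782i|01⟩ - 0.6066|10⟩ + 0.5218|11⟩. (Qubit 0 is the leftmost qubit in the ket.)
-0.5727|00⟩ - 0.1782i|01⟩ - 0.6066|10⟩ - 0.5218|11⟩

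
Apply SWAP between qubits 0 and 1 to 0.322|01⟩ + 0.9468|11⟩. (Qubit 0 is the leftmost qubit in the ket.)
0.322|10⟩ + 0.9468|11⟩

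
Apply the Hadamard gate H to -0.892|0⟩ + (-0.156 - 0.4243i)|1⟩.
(-0.741 - 0.3i)|0⟩ + (-0.5204 + 0.3i)|1⟩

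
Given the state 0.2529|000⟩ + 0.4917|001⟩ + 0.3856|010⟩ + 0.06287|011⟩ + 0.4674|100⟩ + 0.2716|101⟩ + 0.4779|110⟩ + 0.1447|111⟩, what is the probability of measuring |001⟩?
0.2418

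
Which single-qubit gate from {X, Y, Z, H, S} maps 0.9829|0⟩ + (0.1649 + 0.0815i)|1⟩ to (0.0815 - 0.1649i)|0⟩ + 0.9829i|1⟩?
Y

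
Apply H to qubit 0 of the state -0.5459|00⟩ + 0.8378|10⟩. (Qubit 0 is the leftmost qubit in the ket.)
0.2064|00⟩ - 0.9784|10⟩

H on qubit 0 mixes each pair of kets that differ only in qubit 0: amplitudes (a, b) of (|…0…⟩, |…1…⟩) become ((a + b)/√2, (a − b)/√2). Kets absent from the input have amplitude 0.
(|00⟩, |10⟩): (a, b) = (-0.5459, 0.8378) → (0.2064, -0.9784)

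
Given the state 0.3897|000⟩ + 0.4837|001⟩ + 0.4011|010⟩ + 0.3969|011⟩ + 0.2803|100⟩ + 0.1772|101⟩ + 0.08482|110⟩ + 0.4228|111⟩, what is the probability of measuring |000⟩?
0.1519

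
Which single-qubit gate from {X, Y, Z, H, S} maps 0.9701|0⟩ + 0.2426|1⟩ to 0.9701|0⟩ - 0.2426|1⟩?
Z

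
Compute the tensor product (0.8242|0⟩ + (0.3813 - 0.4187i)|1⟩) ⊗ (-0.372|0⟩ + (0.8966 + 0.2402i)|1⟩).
-0.3066|00⟩ + (0.739 + 0.198i)|01⟩ + (-0.1418 + 0.1558i)|10⟩ + (0.4424 - 0.2838i)|11⟩

amp(|b₁b₂…⟩) = product of the factor amplitudes for bits b₁, b₂, …; only kets whose every factor amplitude is nonzero survive.
|00⟩: (0.8242)(-0.372) = -0.3066
|01⟩: (0.8242)(0.8966 + 0.2402i) = (0.739 + 0.198i)
|10⟩: (0.3813 - 0.4187i)(-0.372) = (-0.1418 + 0.1558i)
|11⟩: (0.3813 - 0.4187i)(0.8966 + 0.2402i) = (0.4424 - 0.2838i)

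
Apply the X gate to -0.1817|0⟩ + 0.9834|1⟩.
0.9834|0⟩ - 0.1817|1⟩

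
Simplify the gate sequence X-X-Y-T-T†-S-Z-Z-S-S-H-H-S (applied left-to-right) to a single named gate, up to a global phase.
Y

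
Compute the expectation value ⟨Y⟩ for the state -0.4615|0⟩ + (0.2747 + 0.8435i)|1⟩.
-0.7786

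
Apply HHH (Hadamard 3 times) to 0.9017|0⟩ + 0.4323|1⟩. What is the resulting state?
0.9433|0⟩ + 0.3319|1⟩

H² = I, so H^3 = H: a single Hadamard. With (a, b) = (0.9017, 0.4323), H gives ((a + b)/√2, (a − b)/√2) = (0.9433, 0.3319).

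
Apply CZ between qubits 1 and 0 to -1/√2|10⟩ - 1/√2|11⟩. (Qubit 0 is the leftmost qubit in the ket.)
-1/√2|10⟩ + 1/√2|11⟩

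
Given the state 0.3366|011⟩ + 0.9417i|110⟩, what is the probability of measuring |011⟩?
0.1133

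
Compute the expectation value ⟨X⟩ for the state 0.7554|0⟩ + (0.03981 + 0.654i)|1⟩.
0.06014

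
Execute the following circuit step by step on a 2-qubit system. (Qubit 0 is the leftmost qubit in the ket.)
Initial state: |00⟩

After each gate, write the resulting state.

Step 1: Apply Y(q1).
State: i|01⟩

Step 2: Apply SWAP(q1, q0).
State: i|10⟩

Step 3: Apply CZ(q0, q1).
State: i|10⟩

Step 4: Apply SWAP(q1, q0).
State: i|01⟩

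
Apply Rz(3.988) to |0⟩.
(-0.4107 - 0.9118i)|0⟩

Rz(3.988) = [[e^(−iθ/2), 0], [0, e^(iθ/2)]] with e^(±iθ/2) = cos(θ/2) ± i·sin(θ/2); θ = 3.988, cos(θ/2) ≈ -0.410684, sin(θ/2) ≈ 0.911778.
With a = amp(|0⟩) = 1 and b = amp(|1⟩) = 0:
new amp(|0⟩) = (-0.410684 - 0.911778i)·a = (-0.4107 - 0.9118i)
new amp(|1⟩) = (-0.410684 + 0.911778i)·b = 0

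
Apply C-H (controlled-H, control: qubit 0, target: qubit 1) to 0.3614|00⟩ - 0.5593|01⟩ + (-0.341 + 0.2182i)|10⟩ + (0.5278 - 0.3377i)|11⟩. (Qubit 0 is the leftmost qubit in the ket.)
0.3614|00⟩ - 0.5593|01⟩ + (0.1321 - 0.0845i)|10⟩ + (-0.6143 + 0.3931i)|11⟩

C-H leaves the control-|0⟩ kets |00⟩, |01⟩ unchanged and applies H to qubit 1 on the control-|1⟩ pair (|10⟩, |11⟩).
H = [[1/√2, 1/√2], [1/√2, -1/√2]].
With a = amp(|10⟩) = (-0.341 + 0.2182i) and b = amp(|11⟩) = (0.5278 - 0.3377i):
new amp(|10⟩) = (1/√2)·a + (1/√2)·b = (0.1321 - 0.0845i)
new amp(|11⟩) = (1/√2)·a + (-1/√2)·b = (-0.6143 + 0.3931i)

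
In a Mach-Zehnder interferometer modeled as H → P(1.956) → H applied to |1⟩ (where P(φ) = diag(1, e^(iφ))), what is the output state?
(0.6879 - 0.4634i)|0⟩ + (0.3121 + 0.4634i)|1⟩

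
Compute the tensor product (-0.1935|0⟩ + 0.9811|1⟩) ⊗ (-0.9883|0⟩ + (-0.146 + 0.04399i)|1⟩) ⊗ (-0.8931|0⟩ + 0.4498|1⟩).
-0.1708|000⟩ + 0.08602|001⟩ + (-0.02523 + 0.007602i)|010⟩ + (0.01271 - 0.003829i)|011⟩ + 0.866|100⟩ - 0.4361|101⟩ + (0.1279 - 0.03854i)|110⟩ + (-0.06443 + 0.01941i)|111⟩

amp(|b₁b₂…⟩) = product of the factor amplitudes for bits b₁, b₂, …; only kets whose every factor amplitude is nonzero survive.
|000⟩: (-0.1935)(-0.9883)(-0.8931) = -0.1708
|001⟩: (-0.1935)(-0.9883)(0.4498) = 0.08602
|010⟩: (-0.1935)(-0.146 + 0.04399i)(-0.8931) = (-0.02523 + 0.007602i)
|011⟩: (-0.1935)(-0.146 + 0.04399i)(0.4498) = (0.01271 - 0.003829i)
|100⟩: (0.9811)(-0.9883)(-0.8931) = 0.866
|101⟩: (0.9811)(-0.9883)(0.4498) = -0.4361
|110⟩: (0.9811)(-0.146 + 0.04399i)(-0.8931) = (0.1279 - 0.03854i)
|111⟩: (0.9811)(-0.146 + 0.04399i)(0.4498) = (-0.06443 + 0.01941i)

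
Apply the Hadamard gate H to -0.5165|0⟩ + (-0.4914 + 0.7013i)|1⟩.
(-0.7127 + 0.4959i)|0⟩ + (-0.01775 - 0.4959i)|1⟩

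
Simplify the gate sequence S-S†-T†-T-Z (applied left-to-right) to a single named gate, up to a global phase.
Z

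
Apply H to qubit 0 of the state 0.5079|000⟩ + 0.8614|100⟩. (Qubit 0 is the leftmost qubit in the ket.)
0.9682|000⟩ - 0.25|100⟩

H on qubit 0 mixes each pair of kets that differ only in qubit 0: amplitudes (a, b) of (|…0…⟩, |…1…⟩) become ((a + b)/√2, (a − b)/√2). Kets absent from the input have amplitude 0.
(|000⟩, |100⟩): (a, b) = (0.5079, 0.8614) → (0.9682, -0.25)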